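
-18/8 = -9/4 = -2.25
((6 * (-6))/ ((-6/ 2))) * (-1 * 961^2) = -11082252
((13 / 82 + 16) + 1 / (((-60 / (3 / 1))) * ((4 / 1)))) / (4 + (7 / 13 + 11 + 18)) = 688467 / 1430080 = 0.48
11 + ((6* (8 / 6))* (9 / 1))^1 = 83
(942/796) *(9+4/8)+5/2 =10939/796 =13.74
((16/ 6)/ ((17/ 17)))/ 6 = 4/ 9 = 0.44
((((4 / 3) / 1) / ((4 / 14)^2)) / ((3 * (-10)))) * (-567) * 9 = 2778.30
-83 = -83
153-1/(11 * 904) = 1521431/9944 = 153.00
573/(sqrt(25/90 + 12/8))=429.75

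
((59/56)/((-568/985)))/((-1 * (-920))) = -11623/5852672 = -0.00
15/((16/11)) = 165/16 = 10.31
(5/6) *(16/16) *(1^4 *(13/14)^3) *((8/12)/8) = 10985/197568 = 0.06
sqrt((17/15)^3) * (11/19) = 187 * sqrt(255)/4275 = 0.70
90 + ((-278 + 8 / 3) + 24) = -484 / 3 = -161.33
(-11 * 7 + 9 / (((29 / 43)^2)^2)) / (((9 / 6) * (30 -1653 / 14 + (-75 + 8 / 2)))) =663359984 / 4725344361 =0.14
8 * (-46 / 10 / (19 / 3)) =-552 / 95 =-5.81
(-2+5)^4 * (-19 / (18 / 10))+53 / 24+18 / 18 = -20443 / 24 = -851.79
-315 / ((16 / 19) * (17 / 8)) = -5985 / 34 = -176.03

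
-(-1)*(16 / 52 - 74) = -958 / 13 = -73.69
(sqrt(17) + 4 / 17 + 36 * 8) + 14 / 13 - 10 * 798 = -1699642 / 221 + sqrt(17) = -7686.56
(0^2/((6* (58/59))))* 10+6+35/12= 107/12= 8.92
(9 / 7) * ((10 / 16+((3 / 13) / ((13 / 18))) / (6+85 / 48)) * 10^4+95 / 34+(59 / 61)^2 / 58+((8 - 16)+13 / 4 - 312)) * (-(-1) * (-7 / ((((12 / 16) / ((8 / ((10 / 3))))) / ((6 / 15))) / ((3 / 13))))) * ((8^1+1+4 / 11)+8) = -121125241751903763336 / 413407329195575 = -292992.49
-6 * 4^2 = -96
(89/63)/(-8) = -89/504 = -0.18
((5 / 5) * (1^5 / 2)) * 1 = 1 / 2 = 0.50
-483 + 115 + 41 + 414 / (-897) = -4257 / 13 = -327.46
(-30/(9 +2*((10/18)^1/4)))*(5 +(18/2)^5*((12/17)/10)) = -13494.07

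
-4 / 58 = -2 / 29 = -0.07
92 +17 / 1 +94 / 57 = 110.65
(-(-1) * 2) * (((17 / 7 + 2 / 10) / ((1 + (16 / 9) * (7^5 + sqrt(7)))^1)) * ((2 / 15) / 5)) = 0.00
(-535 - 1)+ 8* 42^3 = 592168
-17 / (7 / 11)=-187 / 7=-26.71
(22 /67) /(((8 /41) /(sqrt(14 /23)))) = 451* sqrt(322) /6164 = 1.31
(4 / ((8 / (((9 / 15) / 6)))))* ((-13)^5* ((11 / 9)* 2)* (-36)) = 1633689.20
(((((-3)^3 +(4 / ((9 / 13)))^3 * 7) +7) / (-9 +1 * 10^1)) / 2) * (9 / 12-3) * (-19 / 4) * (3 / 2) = 4605961 / 432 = 10661.95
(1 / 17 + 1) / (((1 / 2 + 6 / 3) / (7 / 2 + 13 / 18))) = 152 / 85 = 1.79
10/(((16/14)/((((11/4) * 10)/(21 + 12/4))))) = 1925/192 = 10.03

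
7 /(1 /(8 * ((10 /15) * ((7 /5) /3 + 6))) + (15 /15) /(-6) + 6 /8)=32592 /2851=11.43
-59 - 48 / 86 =-2561 / 43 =-59.56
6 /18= 1 /3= 0.33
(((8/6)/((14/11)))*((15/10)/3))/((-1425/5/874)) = -506/315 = -1.61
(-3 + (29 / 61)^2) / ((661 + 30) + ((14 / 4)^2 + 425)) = -41288 / 16792873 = -0.00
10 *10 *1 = 100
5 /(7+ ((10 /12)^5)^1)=38880 /57557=0.68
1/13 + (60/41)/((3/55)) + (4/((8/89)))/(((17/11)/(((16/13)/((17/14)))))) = 8640117/154037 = 56.09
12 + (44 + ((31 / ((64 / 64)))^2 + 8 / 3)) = 3059 / 3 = 1019.67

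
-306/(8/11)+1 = -1679/4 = -419.75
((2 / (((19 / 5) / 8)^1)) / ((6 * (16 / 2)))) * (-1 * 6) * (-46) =460 / 19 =24.21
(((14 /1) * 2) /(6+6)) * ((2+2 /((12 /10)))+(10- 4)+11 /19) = 4088 /171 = 23.91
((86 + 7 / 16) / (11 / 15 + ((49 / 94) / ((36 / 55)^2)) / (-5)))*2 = 105301620 / 298463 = 352.81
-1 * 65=-65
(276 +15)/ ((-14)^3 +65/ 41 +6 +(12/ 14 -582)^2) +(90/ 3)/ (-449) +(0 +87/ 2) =26249392929243/ 604350522046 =43.43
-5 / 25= -1 / 5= -0.20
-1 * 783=-783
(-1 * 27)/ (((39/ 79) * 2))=-711/ 26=-27.35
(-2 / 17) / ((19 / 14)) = -28 / 323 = -0.09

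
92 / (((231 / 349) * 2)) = 16054 / 231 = 69.50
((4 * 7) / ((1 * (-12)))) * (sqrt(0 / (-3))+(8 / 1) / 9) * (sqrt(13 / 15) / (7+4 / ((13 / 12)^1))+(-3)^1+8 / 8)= 112 / 27-728 * sqrt(195) / 56295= 3.97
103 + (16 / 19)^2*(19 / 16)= 1973 / 19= 103.84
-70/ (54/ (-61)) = 2135/ 27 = 79.07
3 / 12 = 1 / 4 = 0.25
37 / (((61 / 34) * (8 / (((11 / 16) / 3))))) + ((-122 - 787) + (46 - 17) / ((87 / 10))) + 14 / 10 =-903.68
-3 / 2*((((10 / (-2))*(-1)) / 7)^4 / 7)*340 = -318750 / 16807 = -18.97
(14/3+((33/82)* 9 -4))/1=1055/246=4.29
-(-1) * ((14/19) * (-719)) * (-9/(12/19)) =15099/2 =7549.50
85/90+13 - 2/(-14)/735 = 430471/30870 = 13.94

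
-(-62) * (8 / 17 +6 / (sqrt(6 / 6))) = 6820 / 17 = 401.18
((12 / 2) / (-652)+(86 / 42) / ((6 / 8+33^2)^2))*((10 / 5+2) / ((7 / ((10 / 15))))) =-4787324860 / 1365840328923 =-0.00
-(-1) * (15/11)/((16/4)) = 15/44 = 0.34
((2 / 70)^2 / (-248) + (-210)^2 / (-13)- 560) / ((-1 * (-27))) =-146.38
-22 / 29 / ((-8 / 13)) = 143 / 116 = 1.23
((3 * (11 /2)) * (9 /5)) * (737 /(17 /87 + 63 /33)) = 209476773 /20140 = 10401.03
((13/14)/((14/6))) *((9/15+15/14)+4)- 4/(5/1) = 1.46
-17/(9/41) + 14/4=-73.94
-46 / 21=-2.19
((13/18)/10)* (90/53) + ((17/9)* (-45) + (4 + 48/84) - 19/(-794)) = -11824495/147287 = -80.28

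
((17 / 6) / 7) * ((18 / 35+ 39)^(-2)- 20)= -650293435 / 80332938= -8.09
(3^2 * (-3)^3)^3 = -14348907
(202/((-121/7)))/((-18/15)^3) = 88375/13068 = 6.76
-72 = -72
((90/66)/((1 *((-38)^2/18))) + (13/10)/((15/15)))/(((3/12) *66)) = 52298/655215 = 0.08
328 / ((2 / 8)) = 1312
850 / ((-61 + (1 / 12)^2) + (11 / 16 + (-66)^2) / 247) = -15116400 / 771019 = -19.61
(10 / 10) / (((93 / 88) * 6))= 44 / 279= 0.16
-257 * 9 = -2313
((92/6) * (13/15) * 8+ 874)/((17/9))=44114/85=518.99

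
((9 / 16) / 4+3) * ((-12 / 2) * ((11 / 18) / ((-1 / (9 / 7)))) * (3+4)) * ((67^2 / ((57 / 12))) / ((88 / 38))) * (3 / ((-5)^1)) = -8120601 / 320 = -25376.88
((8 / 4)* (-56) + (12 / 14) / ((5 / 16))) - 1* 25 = -4699 / 35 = -134.26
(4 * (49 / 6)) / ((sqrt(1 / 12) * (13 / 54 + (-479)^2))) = 3528 * sqrt(3) / 12389827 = 0.00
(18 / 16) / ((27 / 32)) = 4 / 3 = 1.33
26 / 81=0.32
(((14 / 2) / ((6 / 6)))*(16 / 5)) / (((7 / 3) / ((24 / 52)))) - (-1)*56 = 3928 / 65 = 60.43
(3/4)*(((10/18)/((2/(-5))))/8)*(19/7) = -475/1344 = -0.35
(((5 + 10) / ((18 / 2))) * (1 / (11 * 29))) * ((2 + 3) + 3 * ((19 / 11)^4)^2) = 260112417640 / 205141449117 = 1.27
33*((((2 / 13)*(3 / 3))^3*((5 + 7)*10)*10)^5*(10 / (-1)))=-26907299020800000000000 / 51185893014090757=-525678.02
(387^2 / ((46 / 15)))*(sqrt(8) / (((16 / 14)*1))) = 15725745*sqrt(2) / 184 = 120867.18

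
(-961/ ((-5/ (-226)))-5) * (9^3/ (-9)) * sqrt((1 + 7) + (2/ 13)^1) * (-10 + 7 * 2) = 70376364 * sqrt(1378)/ 65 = 40191857.45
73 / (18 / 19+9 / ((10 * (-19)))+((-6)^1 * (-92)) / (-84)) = -5110 / 397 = -12.87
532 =532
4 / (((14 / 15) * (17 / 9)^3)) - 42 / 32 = -372291 / 550256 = -0.68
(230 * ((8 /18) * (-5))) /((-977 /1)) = 4600 /8793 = 0.52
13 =13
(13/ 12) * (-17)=-221/ 12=-18.42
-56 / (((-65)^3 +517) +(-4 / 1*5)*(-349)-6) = 4 / 19081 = 0.00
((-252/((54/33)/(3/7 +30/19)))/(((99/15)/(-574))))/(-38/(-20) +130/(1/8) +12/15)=5108600/198113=25.79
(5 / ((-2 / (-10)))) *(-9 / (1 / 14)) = -3150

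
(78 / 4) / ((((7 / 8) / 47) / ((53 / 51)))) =129532 / 119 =1088.50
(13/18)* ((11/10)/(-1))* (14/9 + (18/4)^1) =-15587/3240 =-4.81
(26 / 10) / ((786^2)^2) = 13 / 1908359488080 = 0.00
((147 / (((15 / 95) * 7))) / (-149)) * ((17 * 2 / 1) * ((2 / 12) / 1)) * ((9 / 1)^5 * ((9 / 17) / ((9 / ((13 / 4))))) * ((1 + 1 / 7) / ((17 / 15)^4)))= -39554.99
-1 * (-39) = 39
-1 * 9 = -9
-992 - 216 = -1208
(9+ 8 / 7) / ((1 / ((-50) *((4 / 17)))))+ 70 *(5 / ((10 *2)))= -24235 / 238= -101.83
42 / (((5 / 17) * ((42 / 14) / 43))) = 10234 / 5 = 2046.80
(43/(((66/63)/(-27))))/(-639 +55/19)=463239/265892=1.74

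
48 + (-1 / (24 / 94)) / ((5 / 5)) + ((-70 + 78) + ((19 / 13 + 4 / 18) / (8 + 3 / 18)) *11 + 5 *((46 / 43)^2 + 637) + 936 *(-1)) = 10878626051 / 4711252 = 2309.07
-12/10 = -1.20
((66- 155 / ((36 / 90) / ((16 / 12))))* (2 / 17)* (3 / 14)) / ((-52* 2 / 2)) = 26 / 119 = 0.22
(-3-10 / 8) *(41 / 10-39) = 5933 / 40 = 148.32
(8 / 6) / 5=0.27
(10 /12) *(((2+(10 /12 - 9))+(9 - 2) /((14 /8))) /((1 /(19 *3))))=-1235 /12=-102.92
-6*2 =-12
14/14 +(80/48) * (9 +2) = 58/3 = 19.33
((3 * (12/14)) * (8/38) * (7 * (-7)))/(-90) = 28/95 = 0.29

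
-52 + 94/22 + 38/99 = -4687/99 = -47.34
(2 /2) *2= 2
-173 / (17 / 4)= -692 / 17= -40.71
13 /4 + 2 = 21 /4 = 5.25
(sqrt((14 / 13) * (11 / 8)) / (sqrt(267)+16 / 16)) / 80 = -sqrt(1001) / 553280+sqrt(267267) / 553280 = 0.00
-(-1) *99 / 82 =99 / 82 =1.21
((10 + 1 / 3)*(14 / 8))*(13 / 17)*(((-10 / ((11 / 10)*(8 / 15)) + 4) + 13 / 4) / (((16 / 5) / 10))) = -423.30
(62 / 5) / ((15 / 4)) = 248 / 75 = 3.31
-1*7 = -7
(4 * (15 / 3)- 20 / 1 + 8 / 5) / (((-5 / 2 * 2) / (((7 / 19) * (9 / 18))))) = -28 / 475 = -0.06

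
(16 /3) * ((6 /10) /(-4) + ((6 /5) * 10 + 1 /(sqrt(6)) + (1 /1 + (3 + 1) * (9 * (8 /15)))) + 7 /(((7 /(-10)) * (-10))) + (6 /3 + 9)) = 8 * sqrt(6) /9 + 3524 /15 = 237.11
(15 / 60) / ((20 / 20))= 1 / 4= 0.25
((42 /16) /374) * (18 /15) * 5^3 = 1.05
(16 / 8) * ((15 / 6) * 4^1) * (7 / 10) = 14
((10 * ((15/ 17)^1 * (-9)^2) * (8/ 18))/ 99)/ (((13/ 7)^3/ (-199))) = -40954200/ 410839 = -99.68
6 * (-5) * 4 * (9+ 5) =-1680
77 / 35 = 2.20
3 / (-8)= -3 / 8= -0.38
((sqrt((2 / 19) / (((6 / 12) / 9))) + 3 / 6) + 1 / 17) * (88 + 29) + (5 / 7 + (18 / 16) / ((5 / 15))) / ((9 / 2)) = 283991 / 4284 + 702 * sqrt(19) / 19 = 227.34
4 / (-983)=-4 / 983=-0.00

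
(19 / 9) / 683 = 19 / 6147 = 0.00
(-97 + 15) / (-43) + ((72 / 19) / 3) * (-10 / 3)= -1882 / 817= -2.30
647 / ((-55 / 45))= -5823 / 11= -529.36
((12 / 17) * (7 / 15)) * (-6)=-1.98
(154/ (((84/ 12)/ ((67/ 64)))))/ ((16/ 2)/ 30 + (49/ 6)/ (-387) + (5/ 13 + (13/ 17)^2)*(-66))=-16073516745/ 44480123408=-0.36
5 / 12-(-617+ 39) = 6941 / 12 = 578.42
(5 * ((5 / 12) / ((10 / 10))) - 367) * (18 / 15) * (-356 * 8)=1247139.20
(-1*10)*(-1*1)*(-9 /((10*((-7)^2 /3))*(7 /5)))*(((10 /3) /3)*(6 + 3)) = -1350 /343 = -3.94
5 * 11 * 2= 110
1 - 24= -23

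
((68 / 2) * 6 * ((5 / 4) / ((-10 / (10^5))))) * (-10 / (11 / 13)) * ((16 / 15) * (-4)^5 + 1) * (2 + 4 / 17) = -808628600000 / 11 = -73511690909.09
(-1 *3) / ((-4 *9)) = 1 / 12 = 0.08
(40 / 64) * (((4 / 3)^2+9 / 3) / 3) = 215 / 216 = 1.00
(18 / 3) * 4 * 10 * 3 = 720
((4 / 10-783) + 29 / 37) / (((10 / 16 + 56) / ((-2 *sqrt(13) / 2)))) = 385696 *sqrt(13) / 27935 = 49.78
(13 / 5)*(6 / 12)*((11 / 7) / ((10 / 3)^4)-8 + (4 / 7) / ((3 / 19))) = -11925251 / 2100000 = -5.68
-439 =-439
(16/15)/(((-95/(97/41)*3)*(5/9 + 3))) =-97/38950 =-0.00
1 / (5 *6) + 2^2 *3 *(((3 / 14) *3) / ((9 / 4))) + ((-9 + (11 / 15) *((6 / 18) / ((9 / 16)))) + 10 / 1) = 27763 / 5670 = 4.90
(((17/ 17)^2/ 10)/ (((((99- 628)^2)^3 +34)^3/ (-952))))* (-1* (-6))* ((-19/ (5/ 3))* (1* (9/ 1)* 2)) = 418608/ 37587554022050772658768442837077590727721450853125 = 0.00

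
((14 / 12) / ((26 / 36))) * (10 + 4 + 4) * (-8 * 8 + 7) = -21546 / 13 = -1657.38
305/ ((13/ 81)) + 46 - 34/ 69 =1745465/ 897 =1945.89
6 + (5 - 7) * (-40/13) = 158/13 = 12.15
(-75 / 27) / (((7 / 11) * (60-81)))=275 / 1323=0.21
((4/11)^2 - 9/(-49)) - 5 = -27772/5929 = -4.68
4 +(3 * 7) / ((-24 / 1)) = 25 / 8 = 3.12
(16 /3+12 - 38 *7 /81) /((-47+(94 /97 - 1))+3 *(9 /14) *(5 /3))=-1545404 /4819743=-0.32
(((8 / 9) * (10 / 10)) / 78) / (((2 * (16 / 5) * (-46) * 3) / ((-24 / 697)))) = 5 / 11253762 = 0.00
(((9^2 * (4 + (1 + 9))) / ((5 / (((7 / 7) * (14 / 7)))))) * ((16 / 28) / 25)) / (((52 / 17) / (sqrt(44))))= 11016 * sqrt(11) / 1625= 22.48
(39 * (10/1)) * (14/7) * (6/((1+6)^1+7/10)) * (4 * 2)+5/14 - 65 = 738845/154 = 4797.69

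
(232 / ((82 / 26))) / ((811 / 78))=235248 / 33251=7.07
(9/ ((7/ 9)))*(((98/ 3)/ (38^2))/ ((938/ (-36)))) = -243/ 24187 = -0.01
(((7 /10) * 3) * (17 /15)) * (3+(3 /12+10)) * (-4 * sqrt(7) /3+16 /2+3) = 69377 /200 - 6307 * sqrt(7) /150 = 235.64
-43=-43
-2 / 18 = -1 / 9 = -0.11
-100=-100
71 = 71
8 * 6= 48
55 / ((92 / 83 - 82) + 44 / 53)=-48389 / 70438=-0.69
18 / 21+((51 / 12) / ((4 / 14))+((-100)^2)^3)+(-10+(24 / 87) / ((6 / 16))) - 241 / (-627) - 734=1018247999259583151 / 1018248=999999999272.85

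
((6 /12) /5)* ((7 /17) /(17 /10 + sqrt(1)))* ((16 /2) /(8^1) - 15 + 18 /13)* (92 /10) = -52808 /29835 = -1.77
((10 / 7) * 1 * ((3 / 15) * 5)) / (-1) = -10 / 7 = -1.43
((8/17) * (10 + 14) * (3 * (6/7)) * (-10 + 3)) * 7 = -24192/17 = -1423.06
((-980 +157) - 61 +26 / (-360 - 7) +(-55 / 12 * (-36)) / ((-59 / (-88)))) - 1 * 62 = -15156432 / 21653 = -699.97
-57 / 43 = -1.33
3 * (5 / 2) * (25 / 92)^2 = 9375 / 16928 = 0.55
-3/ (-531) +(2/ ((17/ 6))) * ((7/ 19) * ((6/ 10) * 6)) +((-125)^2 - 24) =4459893094/ 285855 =15601.94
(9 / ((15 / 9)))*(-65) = -351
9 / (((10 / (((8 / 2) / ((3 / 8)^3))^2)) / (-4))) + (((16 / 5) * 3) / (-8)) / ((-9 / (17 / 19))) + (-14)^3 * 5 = -264958034 / 7695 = -34432.49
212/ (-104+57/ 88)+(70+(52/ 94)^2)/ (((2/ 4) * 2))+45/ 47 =1390532891/ 20090855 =69.21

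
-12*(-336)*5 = 20160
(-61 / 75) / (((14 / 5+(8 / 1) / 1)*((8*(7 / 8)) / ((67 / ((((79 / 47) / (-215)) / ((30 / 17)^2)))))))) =412991350 / 1438353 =287.13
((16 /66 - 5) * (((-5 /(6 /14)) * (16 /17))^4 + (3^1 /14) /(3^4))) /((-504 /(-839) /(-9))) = 181360137330030049 /175029280272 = 1036170.27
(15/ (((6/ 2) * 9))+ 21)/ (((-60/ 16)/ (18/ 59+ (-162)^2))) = -133507696/ 885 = -150856.15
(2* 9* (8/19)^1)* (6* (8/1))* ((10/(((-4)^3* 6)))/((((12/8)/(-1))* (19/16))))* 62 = 119040/361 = 329.75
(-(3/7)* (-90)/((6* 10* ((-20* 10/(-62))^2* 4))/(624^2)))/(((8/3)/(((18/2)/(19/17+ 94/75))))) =8560.38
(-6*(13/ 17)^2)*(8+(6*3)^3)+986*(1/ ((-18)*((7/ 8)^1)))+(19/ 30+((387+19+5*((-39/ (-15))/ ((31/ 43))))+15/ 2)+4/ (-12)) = -56783990542/ 2822085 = -20121.29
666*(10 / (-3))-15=-2235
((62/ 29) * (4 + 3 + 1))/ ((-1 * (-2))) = 248/ 29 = 8.55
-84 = -84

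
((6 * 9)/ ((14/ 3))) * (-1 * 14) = -162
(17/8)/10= 0.21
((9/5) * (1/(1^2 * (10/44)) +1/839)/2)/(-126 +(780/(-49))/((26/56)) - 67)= -31437/1803850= -0.02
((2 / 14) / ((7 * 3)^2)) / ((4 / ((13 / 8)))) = 13 / 98784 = 0.00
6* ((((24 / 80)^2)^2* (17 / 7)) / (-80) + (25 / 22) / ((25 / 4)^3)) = 814719 / 30800000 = 0.03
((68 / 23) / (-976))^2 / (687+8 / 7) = 2023 / 151709218448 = 0.00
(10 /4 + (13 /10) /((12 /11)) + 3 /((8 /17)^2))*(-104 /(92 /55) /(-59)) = 2366507 /130272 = 18.17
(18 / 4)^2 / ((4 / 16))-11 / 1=70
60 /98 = 30 /49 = 0.61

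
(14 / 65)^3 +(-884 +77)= -221619631 / 274625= -806.99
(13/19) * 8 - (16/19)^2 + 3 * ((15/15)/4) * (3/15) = 35483/7220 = 4.91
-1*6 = -6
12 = 12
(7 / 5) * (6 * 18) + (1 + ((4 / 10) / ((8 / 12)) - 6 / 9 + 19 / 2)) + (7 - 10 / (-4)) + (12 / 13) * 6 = 176.67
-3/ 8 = -0.38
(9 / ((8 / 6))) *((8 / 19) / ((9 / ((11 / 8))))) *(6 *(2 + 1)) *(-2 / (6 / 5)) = -495 / 38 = -13.03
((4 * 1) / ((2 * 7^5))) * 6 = 12 / 16807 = 0.00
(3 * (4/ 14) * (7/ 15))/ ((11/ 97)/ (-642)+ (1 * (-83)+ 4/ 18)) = -373644/ 77323715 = -0.00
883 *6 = 5298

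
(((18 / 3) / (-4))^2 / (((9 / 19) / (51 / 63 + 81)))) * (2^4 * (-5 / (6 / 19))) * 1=-6201980 / 63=-98444.13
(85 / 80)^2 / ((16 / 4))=289 / 1024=0.28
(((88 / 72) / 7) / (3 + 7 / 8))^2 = 7744 / 3814209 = 0.00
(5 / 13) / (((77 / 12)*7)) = 60 / 7007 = 0.01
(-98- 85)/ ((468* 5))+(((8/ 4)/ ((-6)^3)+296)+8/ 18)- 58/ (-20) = 525196/ 1755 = 299.26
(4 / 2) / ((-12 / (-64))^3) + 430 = 19802 / 27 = 733.41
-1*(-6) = 6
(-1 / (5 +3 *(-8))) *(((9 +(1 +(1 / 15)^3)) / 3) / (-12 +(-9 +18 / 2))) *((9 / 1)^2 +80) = -5433911 / 2308500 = -2.35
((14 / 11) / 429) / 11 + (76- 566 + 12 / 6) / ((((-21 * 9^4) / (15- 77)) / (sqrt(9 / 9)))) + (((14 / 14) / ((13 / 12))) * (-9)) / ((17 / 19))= -385198022602 / 40528418931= -9.50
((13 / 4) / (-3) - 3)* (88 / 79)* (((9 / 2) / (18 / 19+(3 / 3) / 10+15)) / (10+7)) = -307230 / 4094807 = -0.08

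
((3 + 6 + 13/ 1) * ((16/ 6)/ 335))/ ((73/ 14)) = 2464/ 73365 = 0.03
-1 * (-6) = 6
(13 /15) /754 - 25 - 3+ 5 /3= -22909 /870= -26.33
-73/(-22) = 73/22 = 3.32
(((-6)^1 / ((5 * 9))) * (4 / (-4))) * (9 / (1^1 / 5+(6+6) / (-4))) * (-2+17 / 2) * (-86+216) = -2535 / 7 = -362.14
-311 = -311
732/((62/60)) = 708.39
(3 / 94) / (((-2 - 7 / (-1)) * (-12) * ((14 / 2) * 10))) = -1 / 131600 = -0.00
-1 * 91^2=-8281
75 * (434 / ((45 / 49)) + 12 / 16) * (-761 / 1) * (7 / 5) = -453855073 / 12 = -37821256.08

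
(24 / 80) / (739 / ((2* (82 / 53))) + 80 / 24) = 0.00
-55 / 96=-0.57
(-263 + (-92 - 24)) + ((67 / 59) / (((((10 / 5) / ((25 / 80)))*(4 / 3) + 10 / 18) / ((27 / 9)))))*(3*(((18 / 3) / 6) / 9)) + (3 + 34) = -8249787 / 24131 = -341.88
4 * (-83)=-332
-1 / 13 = -0.08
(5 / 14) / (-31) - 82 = -35593 / 434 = -82.01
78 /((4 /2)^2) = 39 /2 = 19.50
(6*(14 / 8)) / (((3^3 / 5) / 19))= 665 / 18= 36.94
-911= -911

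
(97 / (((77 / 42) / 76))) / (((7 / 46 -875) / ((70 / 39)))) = -6782240 / 822107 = -8.25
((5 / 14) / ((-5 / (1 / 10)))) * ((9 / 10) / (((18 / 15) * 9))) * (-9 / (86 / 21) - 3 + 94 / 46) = 6239 / 3323040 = 0.00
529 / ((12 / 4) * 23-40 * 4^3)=-529 / 2491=-0.21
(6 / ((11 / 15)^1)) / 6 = 15 / 11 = 1.36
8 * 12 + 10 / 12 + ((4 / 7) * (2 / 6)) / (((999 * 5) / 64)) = 20315177 / 209790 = 96.84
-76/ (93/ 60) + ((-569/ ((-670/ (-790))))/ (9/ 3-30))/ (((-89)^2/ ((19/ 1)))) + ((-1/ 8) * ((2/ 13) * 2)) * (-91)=-45.47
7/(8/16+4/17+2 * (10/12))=102/35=2.91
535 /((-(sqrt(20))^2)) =-26.75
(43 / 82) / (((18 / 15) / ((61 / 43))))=0.62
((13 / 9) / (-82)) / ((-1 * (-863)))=-13 / 636894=-0.00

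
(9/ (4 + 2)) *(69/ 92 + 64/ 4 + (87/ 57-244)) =-338.59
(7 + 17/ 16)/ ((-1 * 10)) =-129/ 160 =-0.81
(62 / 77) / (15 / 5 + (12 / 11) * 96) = 62 / 8295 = 0.01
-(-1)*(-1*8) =-8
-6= -6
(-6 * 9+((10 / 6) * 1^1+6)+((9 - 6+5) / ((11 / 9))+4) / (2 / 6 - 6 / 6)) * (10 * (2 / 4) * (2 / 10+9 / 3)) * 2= -65632 / 33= -1988.85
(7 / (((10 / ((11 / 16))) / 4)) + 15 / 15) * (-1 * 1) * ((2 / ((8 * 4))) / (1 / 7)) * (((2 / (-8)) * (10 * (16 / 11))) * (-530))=-217035 / 88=-2466.31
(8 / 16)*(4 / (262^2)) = 1 / 34322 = 0.00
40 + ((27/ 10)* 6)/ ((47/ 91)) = 16771/ 235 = 71.37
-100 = -100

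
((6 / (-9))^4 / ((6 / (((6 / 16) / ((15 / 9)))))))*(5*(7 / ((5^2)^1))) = 0.01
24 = 24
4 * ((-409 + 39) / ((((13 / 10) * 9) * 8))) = -15.81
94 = 94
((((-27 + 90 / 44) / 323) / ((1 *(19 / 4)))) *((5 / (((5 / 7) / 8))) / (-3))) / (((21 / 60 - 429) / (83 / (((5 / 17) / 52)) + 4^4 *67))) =-13046277888 / 578737511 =-22.54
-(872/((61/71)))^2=-3833095744/3721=-1030125.17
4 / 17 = 0.24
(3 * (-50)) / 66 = -25 / 11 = -2.27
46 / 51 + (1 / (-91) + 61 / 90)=218417 / 139230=1.57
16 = 16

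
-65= -65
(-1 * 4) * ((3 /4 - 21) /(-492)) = -27 /164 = -0.16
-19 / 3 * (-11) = 209 / 3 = 69.67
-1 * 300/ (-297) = 100/ 99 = 1.01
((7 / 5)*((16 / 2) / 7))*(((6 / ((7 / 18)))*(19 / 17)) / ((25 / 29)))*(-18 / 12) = -714096 / 14875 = -48.01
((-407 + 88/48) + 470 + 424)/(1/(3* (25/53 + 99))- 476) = -7731388/7528363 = -1.03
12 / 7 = 1.71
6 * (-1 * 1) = -6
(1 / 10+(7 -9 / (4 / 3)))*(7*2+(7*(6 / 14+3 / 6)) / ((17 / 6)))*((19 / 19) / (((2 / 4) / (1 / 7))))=277 / 170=1.63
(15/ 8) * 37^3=759795/ 8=94974.38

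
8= 8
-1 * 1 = -1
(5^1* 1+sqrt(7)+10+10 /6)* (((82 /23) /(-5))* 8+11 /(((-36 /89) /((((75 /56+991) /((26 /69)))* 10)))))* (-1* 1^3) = 719498749841* sqrt(7) /1004640+3597493749205 /301392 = 13831084.36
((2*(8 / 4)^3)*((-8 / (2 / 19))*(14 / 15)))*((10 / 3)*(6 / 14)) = -4864 / 3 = -1621.33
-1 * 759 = -759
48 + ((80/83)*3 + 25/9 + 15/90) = 80431/1494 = 53.84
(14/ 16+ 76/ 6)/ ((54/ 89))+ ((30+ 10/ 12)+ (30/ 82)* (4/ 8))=2834005/ 53136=53.33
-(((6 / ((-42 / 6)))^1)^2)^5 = -60466176 / 282475249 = -0.21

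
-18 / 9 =-2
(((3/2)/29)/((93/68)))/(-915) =-34/822585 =-0.00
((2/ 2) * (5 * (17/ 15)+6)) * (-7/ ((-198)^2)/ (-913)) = 245/ 107379756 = 0.00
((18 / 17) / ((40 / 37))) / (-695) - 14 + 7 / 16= -12820607 / 945200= -13.56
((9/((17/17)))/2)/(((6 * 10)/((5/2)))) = 3/16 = 0.19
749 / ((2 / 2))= 749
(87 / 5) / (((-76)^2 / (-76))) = -87 / 380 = -0.23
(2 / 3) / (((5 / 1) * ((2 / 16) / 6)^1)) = 32 / 5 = 6.40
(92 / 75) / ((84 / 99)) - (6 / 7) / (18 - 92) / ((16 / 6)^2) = 599779 / 414400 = 1.45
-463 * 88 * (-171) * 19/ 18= 7354292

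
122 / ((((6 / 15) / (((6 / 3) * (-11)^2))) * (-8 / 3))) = -110715 / 4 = -27678.75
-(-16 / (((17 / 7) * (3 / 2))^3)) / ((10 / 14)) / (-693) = -43904 / 65662245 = -0.00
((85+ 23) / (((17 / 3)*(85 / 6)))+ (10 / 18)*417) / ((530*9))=1010107 / 20677950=0.05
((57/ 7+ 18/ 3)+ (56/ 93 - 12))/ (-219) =-1787/ 142569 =-0.01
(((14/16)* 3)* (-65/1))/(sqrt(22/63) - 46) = 4095* sqrt(154)/1066288 + 1977885/533144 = 3.76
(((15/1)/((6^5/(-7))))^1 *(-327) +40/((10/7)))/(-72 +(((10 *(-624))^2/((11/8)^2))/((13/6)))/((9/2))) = 3388847/220822578432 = 0.00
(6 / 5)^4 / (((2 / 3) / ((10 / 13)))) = 3888 / 1625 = 2.39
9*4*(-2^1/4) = -18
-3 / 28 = -0.11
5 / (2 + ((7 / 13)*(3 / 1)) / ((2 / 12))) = 65 / 152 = 0.43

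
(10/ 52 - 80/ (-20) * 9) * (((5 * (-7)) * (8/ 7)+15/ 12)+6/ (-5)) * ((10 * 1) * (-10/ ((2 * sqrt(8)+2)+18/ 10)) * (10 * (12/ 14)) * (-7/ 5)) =2142798150/ 5707 - 2255577000 * sqrt(2)/ 5707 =-183471.08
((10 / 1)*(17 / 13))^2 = 28900 / 169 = 171.01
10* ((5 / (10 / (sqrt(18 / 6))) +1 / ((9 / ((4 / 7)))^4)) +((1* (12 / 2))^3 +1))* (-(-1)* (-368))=-12579685478240 / 15752961 - 1840* sqrt(3)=-801747.03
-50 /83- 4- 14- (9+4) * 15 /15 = -2623 /83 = -31.60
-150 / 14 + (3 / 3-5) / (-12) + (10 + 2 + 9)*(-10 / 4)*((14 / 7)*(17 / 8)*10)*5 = -937997 / 84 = -11166.63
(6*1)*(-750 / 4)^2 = 421875 / 2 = 210937.50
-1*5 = -5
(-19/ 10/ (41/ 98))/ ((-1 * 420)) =133/ 12300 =0.01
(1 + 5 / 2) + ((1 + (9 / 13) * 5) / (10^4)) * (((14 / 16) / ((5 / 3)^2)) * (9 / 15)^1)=227505481 / 65000000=3.50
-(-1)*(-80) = -80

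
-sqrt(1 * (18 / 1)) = -3 * sqrt(2) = -4.24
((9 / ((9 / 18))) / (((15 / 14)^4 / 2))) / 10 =76832 / 28125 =2.73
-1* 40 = -40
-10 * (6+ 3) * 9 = -810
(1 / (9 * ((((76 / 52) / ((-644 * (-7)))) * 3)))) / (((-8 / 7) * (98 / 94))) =-98371 / 1026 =-95.88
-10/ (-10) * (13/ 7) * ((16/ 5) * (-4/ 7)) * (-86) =71552/ 245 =292.05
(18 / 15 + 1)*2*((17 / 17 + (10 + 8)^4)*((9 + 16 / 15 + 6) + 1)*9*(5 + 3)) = 14189531136 / 25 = 567581245.44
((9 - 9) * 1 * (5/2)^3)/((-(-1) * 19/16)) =0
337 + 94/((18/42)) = 1669/3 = 556.33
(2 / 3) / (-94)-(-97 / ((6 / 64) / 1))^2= -452836355 / 423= -1070535.12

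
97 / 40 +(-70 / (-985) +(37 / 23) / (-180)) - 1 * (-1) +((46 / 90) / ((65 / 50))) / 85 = 419576591 / 120162120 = 3.49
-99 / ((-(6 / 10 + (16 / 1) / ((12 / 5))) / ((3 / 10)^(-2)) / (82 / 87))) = 451000 / 3161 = 142.68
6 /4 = 1.50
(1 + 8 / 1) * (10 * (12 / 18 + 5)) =510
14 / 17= 0.82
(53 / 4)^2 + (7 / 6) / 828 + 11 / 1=1853699 / 9936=186.56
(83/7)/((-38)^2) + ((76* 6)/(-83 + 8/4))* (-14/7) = 3075073/272916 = 11.27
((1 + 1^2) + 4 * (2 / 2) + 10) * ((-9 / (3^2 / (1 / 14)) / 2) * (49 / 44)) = -7 / 11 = -0.64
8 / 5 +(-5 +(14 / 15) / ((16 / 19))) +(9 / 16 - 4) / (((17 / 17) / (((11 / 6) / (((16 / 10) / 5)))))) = -16885 / 768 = -21.99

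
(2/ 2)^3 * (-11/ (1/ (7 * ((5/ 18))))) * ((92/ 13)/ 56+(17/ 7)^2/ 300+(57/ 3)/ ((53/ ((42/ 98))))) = -6.41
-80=-80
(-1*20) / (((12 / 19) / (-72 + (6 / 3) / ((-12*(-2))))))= 81985 / 36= 2277.36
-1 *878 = -878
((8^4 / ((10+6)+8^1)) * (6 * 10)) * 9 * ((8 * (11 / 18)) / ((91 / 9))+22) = 188559360 / 91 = 2072080.88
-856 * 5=-4280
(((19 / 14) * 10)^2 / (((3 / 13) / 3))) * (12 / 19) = 1512.24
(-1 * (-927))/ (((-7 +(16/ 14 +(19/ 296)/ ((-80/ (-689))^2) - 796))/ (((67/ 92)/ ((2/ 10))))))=-1029518784000/ 243112974061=-4.23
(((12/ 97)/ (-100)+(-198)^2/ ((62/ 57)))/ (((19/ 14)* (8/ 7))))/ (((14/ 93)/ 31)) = 1763875618407/ 368600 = 4785338.09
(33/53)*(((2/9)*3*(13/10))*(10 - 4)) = 858/265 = 3.24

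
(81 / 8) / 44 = 81 / 352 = 0.23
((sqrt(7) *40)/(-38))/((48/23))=-115 *sqrt(7)/228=-1.33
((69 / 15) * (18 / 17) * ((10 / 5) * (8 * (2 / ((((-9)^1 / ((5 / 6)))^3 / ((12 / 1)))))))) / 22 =-9200 / 136323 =-0.07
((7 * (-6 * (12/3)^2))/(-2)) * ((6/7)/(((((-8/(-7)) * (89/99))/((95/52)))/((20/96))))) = 987525/9256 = 106.69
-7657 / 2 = -3828.50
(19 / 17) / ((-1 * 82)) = -0.01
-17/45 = -0.38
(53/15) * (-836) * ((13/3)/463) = -576004/20835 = -27.65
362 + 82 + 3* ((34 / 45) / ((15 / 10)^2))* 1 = 60076 / 135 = 445.01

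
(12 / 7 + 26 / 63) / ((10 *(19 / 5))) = 67 / 1197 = 0.06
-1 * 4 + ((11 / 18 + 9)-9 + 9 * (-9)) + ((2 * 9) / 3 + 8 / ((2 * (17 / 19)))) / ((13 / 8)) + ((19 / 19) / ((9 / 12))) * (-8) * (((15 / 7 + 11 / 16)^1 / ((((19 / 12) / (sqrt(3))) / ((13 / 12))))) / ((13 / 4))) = -310067 / 3978-2536 * sqrt(3) / 399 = -88.95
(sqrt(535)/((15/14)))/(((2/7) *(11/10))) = 98 *sqrt(535)/33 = 68.69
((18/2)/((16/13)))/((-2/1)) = -3.66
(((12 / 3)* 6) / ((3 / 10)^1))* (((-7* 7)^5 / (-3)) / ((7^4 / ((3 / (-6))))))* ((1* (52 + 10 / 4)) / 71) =-256474820 / 213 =-1204107.14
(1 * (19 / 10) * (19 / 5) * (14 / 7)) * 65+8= 4733 / 5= 946.60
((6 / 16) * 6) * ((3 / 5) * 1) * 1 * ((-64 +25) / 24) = -351 / 160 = -2.19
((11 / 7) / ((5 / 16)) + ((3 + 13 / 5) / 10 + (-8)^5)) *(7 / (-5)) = 5733422 / 125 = 45867.38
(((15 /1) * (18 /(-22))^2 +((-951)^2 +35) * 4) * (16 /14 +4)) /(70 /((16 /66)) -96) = 21011915472 /217679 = 96527.07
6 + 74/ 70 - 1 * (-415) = 14772/ 35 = 422.06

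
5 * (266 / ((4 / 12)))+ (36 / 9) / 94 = 187532 / 47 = 3990.04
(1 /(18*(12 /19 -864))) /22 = -19 /6495984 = -0.00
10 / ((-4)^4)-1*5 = -635 / 128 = -4.96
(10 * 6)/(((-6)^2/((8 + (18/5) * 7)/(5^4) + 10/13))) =11136/8125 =1.37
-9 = -9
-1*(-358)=358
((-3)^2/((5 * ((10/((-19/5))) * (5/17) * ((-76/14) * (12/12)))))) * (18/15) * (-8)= -12852/3125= -4.11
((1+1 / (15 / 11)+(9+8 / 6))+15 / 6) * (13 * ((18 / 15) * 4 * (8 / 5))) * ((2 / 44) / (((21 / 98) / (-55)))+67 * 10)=14361568 / 15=957437.87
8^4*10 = 40960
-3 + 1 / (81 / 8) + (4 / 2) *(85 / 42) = 650 / 567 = 1.15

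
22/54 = 11/27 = 0.41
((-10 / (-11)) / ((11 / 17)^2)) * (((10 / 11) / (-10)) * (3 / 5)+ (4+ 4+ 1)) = 284376 / 14641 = 19.42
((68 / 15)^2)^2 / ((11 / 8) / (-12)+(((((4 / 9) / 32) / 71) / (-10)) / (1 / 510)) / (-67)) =-3254758580224 / 881870625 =-3690.74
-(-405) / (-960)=-27 / 64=-0.42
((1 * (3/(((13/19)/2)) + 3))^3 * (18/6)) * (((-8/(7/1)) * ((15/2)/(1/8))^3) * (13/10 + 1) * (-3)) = 128111576659200/15379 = 8330293039.81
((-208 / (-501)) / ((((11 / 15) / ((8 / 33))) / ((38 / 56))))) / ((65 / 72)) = 14592 / 141449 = 0.10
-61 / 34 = -1.79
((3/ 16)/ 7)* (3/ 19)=9/ 2128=0.00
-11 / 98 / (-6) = 0.02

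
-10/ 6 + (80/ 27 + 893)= 894.30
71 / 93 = 0.76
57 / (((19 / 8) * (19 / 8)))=192 / 19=10.11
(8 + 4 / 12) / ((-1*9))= -25 / 27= -0.93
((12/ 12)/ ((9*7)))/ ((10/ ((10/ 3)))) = 1/ 189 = 0.01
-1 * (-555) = 555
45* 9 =405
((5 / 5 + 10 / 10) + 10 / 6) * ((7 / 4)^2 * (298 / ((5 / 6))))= 80311 / 20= 4015.55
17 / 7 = 2.43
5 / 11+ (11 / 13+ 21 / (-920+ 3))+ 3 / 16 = 439191 / 299728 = 1.47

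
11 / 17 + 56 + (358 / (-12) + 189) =22013 / 102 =215.81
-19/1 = -19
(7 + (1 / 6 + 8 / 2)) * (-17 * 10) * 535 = -3046825 / 3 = -1015608.33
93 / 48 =31 / 16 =1.94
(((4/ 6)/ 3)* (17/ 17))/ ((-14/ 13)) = -13/ 63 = -0.21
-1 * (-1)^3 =1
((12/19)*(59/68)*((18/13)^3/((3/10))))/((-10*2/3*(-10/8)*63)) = 229392/24837085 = 0.01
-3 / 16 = -0.19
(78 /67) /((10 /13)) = 507 /335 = 1.51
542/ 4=271/ 2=135.50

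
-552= -552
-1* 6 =-6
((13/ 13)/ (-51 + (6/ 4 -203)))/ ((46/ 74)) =-74/ 11615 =-0.01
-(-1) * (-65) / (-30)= 13 / 6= 2.17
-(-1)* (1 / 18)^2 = 1 / 324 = 0.00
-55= -55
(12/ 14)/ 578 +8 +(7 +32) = 47.00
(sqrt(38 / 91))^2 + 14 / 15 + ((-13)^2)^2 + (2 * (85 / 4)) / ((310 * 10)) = 9668931673 / 338520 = 28562.36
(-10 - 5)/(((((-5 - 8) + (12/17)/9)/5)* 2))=3825/1318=2.90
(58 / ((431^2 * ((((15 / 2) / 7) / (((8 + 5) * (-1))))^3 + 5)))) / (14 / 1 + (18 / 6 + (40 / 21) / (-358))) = 1314360452496 / 357664125855889795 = 0.00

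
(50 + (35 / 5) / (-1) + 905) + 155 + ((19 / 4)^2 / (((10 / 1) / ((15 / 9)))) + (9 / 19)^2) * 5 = 38916053 / 34656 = 1122.92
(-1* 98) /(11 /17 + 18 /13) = -21658 /449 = -48.24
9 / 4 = 2.25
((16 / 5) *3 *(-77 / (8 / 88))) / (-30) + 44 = 7876 / 25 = 315.04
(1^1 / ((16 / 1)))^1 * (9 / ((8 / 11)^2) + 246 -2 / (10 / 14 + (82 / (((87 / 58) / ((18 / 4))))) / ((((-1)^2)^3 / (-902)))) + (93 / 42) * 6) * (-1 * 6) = -576793768227 / 5566808576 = -103.61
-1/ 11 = -0.09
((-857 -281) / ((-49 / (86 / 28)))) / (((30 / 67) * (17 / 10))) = 1639289 / 17493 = 93.71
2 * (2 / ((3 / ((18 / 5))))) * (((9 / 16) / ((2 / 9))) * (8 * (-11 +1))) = -972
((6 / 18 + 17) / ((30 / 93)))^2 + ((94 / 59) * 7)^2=3011.65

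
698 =698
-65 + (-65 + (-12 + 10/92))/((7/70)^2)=-178345/23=-7754.13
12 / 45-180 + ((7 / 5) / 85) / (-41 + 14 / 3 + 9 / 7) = -168662201 / 938400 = -179.73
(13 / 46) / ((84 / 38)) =247 / 1932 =0.13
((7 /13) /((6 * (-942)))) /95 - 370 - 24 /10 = -519886787 /1396044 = -372.40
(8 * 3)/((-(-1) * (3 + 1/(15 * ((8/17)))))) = 2880/377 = 7.64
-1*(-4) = 4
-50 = -50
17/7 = 2.43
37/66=0.56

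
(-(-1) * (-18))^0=1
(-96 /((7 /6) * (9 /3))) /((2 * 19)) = -96 /133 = -0.72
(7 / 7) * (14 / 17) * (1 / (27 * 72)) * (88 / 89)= 154 / 367659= 0.00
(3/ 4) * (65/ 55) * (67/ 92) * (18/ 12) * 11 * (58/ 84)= 75777/ 10304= 7.35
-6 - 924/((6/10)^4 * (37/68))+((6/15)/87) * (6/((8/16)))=-1898911138/144855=-13109.05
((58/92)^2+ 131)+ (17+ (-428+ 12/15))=-2949731/10580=-278.80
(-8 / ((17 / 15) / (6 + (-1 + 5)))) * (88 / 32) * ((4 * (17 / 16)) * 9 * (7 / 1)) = -51975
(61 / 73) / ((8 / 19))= 1159 / 584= 1.98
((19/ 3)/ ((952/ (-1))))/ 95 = -1/ 14280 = -0.00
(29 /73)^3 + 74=28811647 /389017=74.06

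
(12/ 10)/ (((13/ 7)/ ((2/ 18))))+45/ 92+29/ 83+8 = 13267649/ 1489020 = 8.91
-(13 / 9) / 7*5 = -65 / 63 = -1.03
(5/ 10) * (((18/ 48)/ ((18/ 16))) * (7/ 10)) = 7/ 60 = 0.12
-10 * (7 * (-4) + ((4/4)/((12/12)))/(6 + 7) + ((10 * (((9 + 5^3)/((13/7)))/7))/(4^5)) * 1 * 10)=223945/832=269.16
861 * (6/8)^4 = 69741/256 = 272.43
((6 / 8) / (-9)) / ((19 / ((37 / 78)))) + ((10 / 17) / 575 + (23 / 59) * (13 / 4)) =2596717817 / 2051295480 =1.27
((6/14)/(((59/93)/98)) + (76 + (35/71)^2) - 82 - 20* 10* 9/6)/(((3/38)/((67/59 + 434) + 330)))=-122220886537162/52643163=-2321685.85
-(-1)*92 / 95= 92 / 95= 0.97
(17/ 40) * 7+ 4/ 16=3.22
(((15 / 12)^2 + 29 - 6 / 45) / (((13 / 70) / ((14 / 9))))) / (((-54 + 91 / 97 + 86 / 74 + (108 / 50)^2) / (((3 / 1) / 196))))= -16381541875 / 198342099072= -0.08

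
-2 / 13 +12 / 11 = 134 / 143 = 0.94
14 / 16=7 / 8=0.88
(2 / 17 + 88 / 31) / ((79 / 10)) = 15580 / 41633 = 0.37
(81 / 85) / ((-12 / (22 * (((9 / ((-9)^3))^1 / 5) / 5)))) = 11 / 12750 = 0.00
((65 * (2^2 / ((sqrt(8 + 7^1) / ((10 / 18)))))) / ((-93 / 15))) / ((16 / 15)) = -1625 * sqrt(15) / 1116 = -5.64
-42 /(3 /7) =-98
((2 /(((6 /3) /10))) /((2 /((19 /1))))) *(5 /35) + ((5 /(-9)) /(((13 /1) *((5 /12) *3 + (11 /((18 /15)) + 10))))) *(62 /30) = 388901 /28665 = 13.57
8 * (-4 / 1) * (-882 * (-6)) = -169344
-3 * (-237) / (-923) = -711 / 923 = -0.77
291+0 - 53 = 238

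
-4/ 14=-2/ 7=-0.29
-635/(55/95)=-12065/11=-1096.82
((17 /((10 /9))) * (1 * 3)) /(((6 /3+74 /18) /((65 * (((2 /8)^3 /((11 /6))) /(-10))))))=-161109 /387200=-0.42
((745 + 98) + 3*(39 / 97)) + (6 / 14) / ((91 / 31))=52171677 / 61789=844.35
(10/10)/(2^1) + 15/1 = 31/2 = 15.50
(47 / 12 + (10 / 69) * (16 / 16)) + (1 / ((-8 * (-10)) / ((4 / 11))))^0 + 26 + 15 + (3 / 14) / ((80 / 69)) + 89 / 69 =3673603 / 77280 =47.54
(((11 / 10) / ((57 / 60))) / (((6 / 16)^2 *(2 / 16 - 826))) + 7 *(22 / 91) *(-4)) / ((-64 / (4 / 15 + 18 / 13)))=2003817431 / 11456141580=0.17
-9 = -9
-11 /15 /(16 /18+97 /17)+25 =125564 /5045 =24.89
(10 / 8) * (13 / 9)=1.81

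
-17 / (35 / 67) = -1139 / 35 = -32.54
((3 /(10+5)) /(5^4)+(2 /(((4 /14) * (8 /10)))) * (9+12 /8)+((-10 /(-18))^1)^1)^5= 3890432863781350734852873358318589507 /576650390625000000000000000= 6746605789.28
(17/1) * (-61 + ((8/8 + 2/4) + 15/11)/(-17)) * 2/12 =-22877/132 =-173.31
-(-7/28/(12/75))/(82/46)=575/656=0.88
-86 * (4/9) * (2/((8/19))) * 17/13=-27778/117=-237.42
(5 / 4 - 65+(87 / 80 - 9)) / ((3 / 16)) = -1911 / 5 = -382.20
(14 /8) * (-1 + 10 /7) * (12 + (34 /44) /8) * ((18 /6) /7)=19161 /4928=3.89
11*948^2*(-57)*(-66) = 37190168928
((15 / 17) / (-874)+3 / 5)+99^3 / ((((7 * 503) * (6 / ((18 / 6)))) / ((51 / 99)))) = 9361823187 / 130787545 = 71.58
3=3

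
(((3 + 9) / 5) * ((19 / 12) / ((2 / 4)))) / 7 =1.09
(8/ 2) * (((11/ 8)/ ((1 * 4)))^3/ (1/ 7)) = 9317/ 8192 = 1.14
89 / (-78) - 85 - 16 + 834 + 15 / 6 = 28640 / 39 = 734.36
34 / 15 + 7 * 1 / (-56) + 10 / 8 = 407 / 120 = 3.39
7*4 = 28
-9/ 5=-1.80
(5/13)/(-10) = -1/26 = -0.04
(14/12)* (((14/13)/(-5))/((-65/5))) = 0.02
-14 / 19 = -0.74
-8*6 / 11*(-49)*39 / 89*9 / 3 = 275184 / 979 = 281.09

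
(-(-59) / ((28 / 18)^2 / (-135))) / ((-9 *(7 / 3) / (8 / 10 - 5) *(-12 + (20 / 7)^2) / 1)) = 129033 / 752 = 171.59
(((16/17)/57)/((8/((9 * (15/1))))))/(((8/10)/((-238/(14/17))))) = -3825/38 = -100.66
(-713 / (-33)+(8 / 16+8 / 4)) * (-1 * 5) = -7955 / 66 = -120.53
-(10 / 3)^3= -1000 / 27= -37.04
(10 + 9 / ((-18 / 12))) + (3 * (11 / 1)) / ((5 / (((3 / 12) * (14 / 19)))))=991 / 190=5.22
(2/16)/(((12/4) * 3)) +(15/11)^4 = 3659641/1054152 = 3.47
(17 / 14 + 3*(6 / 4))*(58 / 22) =1160 / 77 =15.06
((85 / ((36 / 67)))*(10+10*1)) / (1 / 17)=484075 / 9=53786.11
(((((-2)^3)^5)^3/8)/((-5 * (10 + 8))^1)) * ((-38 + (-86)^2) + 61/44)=178018079362514944/495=359632483560636.25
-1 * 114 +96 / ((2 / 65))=3006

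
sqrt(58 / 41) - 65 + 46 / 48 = -1537 / 24 + sqrt(2378) / 41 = -62.85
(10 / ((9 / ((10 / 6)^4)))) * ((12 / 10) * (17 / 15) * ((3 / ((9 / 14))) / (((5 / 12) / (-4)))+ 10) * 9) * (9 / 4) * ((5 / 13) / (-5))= 24650 / 39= 632.05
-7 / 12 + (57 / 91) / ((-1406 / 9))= -23731 / 40404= -0.59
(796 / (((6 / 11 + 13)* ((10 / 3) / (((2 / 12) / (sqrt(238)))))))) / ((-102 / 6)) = -2189* sqrt(238) / 3014270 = -0.01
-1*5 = -5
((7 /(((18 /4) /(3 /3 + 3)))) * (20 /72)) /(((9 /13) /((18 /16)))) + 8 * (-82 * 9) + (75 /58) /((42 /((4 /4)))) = -388131133 /65772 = -5901.16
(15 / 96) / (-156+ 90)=-0.00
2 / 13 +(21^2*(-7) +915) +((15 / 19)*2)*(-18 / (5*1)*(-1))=-535042 / 247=-2166.16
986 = 986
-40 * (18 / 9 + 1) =-120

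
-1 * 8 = -8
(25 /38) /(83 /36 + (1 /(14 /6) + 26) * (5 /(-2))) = -3150 /305311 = -0.01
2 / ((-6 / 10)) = -10 / 3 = -3.33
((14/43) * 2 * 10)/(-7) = -40/43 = -0.93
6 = 6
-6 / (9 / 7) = -14 / 3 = -4.67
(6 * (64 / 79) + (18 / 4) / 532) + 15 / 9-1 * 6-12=-2890883 / 252168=-11.46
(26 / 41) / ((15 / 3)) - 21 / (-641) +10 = 10.16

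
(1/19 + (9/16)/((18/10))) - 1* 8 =-2321/304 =-7.63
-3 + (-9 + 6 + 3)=-3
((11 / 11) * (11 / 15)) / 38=11 / 570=0.02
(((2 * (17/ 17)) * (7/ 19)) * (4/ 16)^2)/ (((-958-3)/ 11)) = -77/ 146072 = -0.00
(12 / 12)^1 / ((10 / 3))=3 / 10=0.30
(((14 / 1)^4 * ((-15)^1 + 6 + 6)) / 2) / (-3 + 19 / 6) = -345744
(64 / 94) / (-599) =-0.00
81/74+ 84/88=2.05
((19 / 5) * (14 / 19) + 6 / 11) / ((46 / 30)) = 24 / 11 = 2.18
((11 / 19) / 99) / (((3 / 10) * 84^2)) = 5 / 1809864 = 0.00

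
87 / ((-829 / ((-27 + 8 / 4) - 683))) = 61596 / 829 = 74.30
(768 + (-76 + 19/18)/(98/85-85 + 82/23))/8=2172327919/22600944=96.12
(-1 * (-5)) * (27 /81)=5 /3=1.67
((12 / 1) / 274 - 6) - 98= -103.96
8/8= 1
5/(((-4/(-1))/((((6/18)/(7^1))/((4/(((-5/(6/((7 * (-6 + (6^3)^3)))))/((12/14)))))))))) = -293932625/288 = -1020599.39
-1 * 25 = -25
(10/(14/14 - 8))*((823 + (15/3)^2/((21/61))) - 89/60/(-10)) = -3762223/2940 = -1279.67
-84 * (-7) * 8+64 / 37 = 174112 / 37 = 4705.73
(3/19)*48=144/19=7.58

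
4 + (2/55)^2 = 12104/3025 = 4.00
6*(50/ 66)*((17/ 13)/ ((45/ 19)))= 3230/ 1287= 2.51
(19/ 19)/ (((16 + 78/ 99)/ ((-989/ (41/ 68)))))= -1109658/ 11357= -97.71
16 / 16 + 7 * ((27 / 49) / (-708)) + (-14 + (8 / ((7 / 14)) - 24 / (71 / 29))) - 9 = -1854183 / 117292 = -15.81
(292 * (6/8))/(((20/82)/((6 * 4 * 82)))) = 8835336/5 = 1767067.20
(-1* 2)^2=4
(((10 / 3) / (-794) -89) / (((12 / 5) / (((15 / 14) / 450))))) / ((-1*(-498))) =-26501 / 149465736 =-0.00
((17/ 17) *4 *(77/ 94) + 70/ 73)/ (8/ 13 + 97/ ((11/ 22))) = 94458/ 4340215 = 0.02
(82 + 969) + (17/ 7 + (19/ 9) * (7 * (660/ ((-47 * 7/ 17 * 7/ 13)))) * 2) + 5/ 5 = -806839/ 987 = -817.47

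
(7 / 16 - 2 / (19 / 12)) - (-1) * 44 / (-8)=-1923 / 304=-6.33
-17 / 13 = -1.31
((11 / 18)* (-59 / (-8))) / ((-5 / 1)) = -649 / 720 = -0.90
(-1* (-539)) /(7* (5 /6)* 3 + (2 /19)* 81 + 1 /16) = 2128 /103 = 20.66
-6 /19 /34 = -3 /323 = -0.01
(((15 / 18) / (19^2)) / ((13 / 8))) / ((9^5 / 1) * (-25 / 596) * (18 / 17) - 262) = -101320 / 205740890043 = -0.00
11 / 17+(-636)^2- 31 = 6875916 / 17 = 404465.65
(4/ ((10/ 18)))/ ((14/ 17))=8.74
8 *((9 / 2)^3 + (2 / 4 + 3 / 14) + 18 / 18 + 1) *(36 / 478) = 94590 / 1673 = 56.54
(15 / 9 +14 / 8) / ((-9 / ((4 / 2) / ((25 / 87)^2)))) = -9.19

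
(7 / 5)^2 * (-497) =-24353 / 25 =-974.12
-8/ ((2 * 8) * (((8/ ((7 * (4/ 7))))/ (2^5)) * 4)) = -2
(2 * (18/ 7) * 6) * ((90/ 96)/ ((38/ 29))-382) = -6259167/ 532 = -11765.35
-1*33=-33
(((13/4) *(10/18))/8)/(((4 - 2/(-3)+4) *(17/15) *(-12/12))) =-0.02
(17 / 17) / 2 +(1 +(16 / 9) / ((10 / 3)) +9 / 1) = 331 / 30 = 11.03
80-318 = -238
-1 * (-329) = 329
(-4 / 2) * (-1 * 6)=12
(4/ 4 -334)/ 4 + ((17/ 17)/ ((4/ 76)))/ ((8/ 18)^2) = 12.94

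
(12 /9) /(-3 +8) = 4 /15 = 0.27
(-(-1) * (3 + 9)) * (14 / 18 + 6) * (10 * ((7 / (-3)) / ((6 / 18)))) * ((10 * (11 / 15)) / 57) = -375760 / 513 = -732.48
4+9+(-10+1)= 4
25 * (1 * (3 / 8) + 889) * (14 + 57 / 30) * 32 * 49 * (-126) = -69845535900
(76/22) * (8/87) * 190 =57760/957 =60.36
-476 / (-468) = 119 / 117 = 1.02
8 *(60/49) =480/49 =9.80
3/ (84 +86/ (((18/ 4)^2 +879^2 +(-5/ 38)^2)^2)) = 0.04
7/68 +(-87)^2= 514699/68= 7569.10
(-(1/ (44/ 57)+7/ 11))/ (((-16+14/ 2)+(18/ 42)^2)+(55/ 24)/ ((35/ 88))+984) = -12495/ 6344756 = -0.00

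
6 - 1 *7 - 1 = -2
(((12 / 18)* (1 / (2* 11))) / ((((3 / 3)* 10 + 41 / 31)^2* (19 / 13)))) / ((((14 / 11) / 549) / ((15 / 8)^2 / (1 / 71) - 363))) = -141804199 / 17926272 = -7.91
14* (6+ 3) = 126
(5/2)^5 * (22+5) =84375/32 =2636.72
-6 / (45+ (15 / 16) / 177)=-5664 / 42485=-0.13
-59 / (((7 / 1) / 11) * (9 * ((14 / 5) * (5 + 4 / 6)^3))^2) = -146025 / 33116744668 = -0.00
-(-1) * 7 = 7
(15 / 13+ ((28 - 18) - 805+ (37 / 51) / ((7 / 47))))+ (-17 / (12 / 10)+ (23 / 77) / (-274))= -5617170038 / 6993987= -803.14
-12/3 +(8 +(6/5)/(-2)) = 17/5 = 3.40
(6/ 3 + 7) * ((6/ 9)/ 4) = 3/ 2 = 1.50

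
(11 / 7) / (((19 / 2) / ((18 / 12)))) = 33 / 133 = 0.25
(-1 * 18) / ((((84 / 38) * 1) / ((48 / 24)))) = -114 / 7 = -16.29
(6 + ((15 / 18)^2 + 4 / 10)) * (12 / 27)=1277 / 405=3.15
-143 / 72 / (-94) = 143 / 6768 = 0.02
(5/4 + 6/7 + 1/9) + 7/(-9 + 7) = -323/252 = -1.28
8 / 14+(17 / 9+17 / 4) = 1691 / 252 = 6.71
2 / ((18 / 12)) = 4 / 3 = 1.33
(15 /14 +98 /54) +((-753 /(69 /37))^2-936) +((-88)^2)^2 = 60131643.28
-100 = -100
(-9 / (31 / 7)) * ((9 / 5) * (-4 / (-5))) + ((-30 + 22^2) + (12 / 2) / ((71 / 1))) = 24824972 / 55025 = 451.16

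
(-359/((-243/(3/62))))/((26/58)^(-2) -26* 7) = -60671/150243174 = -0.00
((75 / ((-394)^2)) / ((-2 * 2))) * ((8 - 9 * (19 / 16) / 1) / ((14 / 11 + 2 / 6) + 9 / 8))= 106425 / 895401248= 0.00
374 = 374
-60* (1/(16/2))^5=-15/8192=-0.00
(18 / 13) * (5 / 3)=30 / 13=2.31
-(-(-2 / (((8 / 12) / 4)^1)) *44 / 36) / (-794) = 22 / 1191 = 0.02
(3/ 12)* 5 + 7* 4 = 117/ 4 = 29.25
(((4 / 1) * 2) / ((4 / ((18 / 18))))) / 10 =1 / 5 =0.20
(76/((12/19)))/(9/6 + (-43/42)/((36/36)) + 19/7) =2527/67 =37.72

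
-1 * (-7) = 7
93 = 93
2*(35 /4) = 35 /2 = 17.50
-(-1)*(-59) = -59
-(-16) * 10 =160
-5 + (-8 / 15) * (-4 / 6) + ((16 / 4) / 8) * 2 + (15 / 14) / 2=-3.11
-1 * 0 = 0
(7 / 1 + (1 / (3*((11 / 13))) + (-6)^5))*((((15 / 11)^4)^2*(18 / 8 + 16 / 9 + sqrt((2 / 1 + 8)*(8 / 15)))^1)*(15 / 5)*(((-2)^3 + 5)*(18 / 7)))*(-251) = -35869068166746093750 / 16505633837- 11873898427612500000*sqrt(3) / 16505633837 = -3419151550.59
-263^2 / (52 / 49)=-3389281 / 52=-65178.48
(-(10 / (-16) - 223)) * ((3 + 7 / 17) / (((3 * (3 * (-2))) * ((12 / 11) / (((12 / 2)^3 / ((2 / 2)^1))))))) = -8392.51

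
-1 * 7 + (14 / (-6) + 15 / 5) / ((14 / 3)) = -48 / 7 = -6.86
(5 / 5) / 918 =1 / 918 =0.00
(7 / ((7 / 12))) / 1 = 12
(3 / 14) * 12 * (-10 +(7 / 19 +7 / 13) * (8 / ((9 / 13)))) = 164 / 133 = 1.23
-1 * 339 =-339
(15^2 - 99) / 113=126 / 113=1.12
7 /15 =0.47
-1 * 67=-67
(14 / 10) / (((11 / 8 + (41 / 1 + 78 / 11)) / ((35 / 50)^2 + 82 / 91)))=0.04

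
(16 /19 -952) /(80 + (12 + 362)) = -9036 /4313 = -2.10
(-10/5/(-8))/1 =1/4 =0.25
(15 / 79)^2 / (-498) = -75 / 1036006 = -0.00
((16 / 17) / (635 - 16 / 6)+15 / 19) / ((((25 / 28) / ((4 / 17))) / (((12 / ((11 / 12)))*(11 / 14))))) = 558313344 / 260410675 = 2.14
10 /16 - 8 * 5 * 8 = -2555 /8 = -319.38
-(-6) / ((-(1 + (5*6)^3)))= -6 / 27001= -0.00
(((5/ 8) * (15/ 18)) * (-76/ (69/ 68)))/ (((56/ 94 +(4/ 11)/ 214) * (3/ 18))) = -17868037/ 45609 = -391.77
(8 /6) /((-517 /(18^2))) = -432 /517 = -0.84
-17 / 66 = -0.26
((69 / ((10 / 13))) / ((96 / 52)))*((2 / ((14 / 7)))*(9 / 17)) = 34983 / 1360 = 25.72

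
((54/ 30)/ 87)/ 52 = 3/ 7540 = 0.00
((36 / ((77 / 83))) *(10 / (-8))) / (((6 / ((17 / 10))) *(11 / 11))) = -4233 / 308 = -13.74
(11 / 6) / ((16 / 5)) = 55 / 96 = 0.57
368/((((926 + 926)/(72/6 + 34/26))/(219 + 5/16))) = 13962311/24076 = 579.93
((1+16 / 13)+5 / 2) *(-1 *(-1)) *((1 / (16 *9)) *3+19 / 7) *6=113037 / 1456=77.64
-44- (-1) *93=49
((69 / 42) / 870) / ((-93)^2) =23 / 105344820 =0.00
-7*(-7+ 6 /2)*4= 112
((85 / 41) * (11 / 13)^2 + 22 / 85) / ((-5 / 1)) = -1026663 / 2944825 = -0.35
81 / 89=0.91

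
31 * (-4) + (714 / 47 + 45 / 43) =-107.76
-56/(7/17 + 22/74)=-17612/223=-78.98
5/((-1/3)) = -15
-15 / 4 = -3.75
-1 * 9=-9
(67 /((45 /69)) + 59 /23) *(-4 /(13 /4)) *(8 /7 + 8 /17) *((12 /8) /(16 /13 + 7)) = -55799808 /1464295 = -38.11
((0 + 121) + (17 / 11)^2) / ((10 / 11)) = 1493 / 11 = 135.73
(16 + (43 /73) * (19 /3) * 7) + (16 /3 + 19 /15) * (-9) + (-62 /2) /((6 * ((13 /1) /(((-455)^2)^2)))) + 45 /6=-17033844488.95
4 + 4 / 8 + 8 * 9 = 153 / 2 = 76.50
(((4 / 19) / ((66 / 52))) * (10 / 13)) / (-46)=-40 / 14421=-0.00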